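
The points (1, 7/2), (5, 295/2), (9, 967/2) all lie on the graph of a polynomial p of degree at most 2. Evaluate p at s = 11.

1447/2

Using the Lagrange interpolation formula with nodes 1, 5, 9:
  L_0(s) = (s - 5)(s - 9) / 32
  L_1(s) = (s - 1)(s - 9) / -16
  L_2(s) = (s - 1)(s - 5) / 32
Then p(s) = 7/2·L_0(s) + 295/2·L_1(s) + 967/2·L_2(s).
Expanding and collecting terms gives p(s) = 6s^2 - 5/2.
Evaluating at s = 11: p(11) = 1447/2.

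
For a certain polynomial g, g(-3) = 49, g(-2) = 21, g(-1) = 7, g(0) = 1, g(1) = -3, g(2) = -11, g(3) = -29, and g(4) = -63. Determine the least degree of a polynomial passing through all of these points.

3

Forward differences of the values at u = -3, -2, -1, 0, 1, 2, 3, 4:
  g  : 49  21  7  1  -3  -11  -29  -63
  Δ  : -28  -14  -6  -4  -8  -18  -34
  Δ^2: 14  8  2  -4  -10  -16
  Δ^3: -6  -6  -6  -6  -6
  Δ^4: 0  0  0  0
  Δ^5: 0  0  0
  Δ^6: 0  0
  Δ^7: 0
The third differences are constant (-6) and nonzero, while all higher differences vanish, so the minimal degree is 3.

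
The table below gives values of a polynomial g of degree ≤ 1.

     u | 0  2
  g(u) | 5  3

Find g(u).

Write g(u) = au + b. Substituting each data point gives a linear system:
  b = 5
  2a + b = 3
Solving the system yields a = -1, b = 5.
So g(u) = -u + 5.
Check: g(2) = 3. ✓

g(u) = -u + 5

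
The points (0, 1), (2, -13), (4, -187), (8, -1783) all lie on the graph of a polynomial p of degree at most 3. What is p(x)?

Using the Lagrange interpolation formula with nodes 0, 2, 4, 8:
  L_0(x) = (x - 2)(x - 4)(x - 8) / -64
  L_1(x) = x(x - 4)(x - 8) / 24
  L_2(x) = x(x - 2)(x - 8) / -32
  L_3(x) = x(x - 2)(x - 4) / 192
Then p(x) = 1·L_0(x) - 13·L_1(x) - 187·L_2(x) - 1783·L_3(x).
Expanding and collecting terms gives p(x) = -4x^3 + 4x^2 + x + 1.
Check: p(8) = -1783. ✓

p(x) = -4x^3 + 4x^2 + x + 1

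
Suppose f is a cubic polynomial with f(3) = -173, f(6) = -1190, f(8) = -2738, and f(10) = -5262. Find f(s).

Write f(s) = as^3 + bs^2 + cs + d. Substituting each data point gives a linear system:
  27a + 9b + 3c + d = -173
  216a + 36b + 6c + d = -1190
  512a + 64b + 8c + d = -2738
  1000a + 100b + 10c + d = -5262
Solving the system yields a = -5, b = -2, c = -6, d = -2.
So f(s) = -5s^3 - 2s^2 - 6s - 2.
Check: f(6) = -1190. ✓

f(s) = -5s^3 - 2s^2 - 6s - 2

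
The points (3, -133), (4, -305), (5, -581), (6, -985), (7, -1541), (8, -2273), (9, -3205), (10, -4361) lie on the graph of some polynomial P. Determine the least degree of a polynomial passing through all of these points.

Forward differences of the values at s = 3, 4, 5, 6, 7, 8, 9, 10:
  P  : -133  -305  -581  -985  -1541  -2273  -3205  -4361
  Δ  : -172  -276  -404  -556  -732  -932  -1156
  Δ^2: -104  -128  -152  -176  -200  -224
  Δ^3: -24  -24  -24  -24  -24
  Δ^4: 0  0  0  0
  Δ^5: 0  0  0
  Δ^6: 0  0
  Δ^7: 0
The third differences are constant (-24) and nonzero, while all higher differences vanish, so the minimal degree is 3.

3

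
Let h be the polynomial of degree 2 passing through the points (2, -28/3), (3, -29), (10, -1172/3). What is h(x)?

h(x) = -4x^2 + (1/3)x + 6

Write h(x) = ax^2 + bx + c. Substituting each data point gives a linear system:
  4a + 2b + c = -28/3
  9a + 3b + c = -29
  100a + 10b + c = -1172/3
Solving the system yields a = -4, b = 1/3, c = 6.
So h(x) = -4x^2 + (1/3)x + 6.
Check: h(10) = -1172/3. ✓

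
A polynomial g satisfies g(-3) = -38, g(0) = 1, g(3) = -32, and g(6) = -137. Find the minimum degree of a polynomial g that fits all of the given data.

2

Forward differences of the values at u = -3, 0, 3, 6:
  g  : -38  1  -32  -137
  Δ  : 39  -33  -105
  Δ^2: -72  -72
  Δ^3: 0
The second differences are constant (-72) and nonzero, while all higher differences vanish, so the minimal degree is 2.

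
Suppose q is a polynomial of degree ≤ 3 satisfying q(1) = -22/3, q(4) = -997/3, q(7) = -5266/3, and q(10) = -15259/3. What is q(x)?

Write q(x) = ax^3 + bx^2 + cx + d. Substituting each data point gives a linear system:
  a + b + c + d = -22/3
  64a + 16b + 4c + d = -997/3
  343a + 49b + 7c + d = -5266/3
  1000a + 100b + 10c + d = -15259/3
Solving the system yields a = -5, b = -1, c = 5/3, d = -3.
So q(x) = -5x^3 - x^2 + (5/3)x - 3.
Check: q(4) = -997/3. ✓

q(x) = -5x^3 - x^2 + (5/3)x - 3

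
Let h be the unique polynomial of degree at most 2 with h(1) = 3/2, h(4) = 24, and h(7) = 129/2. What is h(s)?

h(s) = s^2 + (5/2)s - 2

Write h(s) = as^2 + bs + c. Substituting each data point gives a linear system:
  a + b + c = 3/2
  16a + 4b + c = 24
  49a + 7b + c = 129/2
Solving the system yields a = 1, b = 5/2, c = -2.
So h(s) = s² + (5/2)s - 2.
Check: h(7) = 129/2. ✓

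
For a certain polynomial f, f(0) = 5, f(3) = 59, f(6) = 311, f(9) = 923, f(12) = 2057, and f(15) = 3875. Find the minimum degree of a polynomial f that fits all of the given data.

Forward differences of the values at n = 0, 3, 6, 9, 12, 15:
  f  : 5  59  311  923  2057  3875
  Δ  : 54  252  612  1134  1818
  Δ^2: 198  360  522  684
  Δ^3: 162  162  162
  Δ^4: 0  0
  Δ^5: 0
The third differences are constant (162) and nonzero, while all higher differences vanish, so the minimal degree is 3.

3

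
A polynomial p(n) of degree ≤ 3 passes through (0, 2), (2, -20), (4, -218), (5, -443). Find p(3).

Using the Lagrange interpolation formula with nodes 0, 2, 4, 5:
  L_0(n) = (n - 2)(n - 4)(n - 5) / -40
  L_1(n) = n(n - 4)(n - 5) / 12
  L_2(n) = n(n - 2)(n - 5) / -8
  L_3(n) = n(n - 2)(n - 4) / 15
Then p(n) = 2·L_0(n) - 20·L_1(n) - 218·L_2(n) - 443·L_3(n).
Expanding and collecting terms gives p(n) = -4n³ + 2n² + n + 2.
Evaluating at n = 3: p(3) = -85.

-85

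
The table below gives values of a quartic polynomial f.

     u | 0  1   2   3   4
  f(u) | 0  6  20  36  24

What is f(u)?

f(u) = -u^4 + 5u^3 - 4u^2 + 6u

Write f(u) = au^4 + bu^3 + cu^2 + du + e. Substituting each data point gives a linear system:
  e = 0
  a + b + c + d + e = 6
  16a + 8b + 4c + 2d + e = 20
  81a + 27b + 9c + 3d + e = 36
  256a + 64b + 16c + 4d + e = 24
Solving the system yields a = -1, b = 5, c = -4, d = 6, e = 0.
So f(u) = -u⁴ + 5u³ - 4u² + 6u.
Check: f(2) = 20. ✓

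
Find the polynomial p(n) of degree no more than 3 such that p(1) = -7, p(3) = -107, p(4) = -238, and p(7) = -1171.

p(n) = -3n^3 - 3n^2 + n - 2

Using the Lagrange interpolation formula with nodes 1, 3, 4, 7:
  L_0(n) = (n - 3)(n - 4)(n - 7) / -36
  L_1(n) = (n - 1)(n - 4)(n - 7) / 8
  L_2(n) = (n - 1)(n - 3)(n - 7) / -9
  L_3(n) = (n - 1)(n - 3)(n - 4) / 72
Then p(n) = -7·L_0(n) - 107·L_1(n) - 238·L_2(n) - 1171·L_3(n).
Expanding and collecting terms gives p(n) = -3n^3 - 3n^2 + n - 2.
Check: p(1) = -7. ✓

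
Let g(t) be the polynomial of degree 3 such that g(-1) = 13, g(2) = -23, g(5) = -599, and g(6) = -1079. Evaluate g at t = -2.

Using the Lagrange interpolation formula with nodes -1, 2, 5, 6:
  L_0(t) = (t - 2)(t - 5)(t - 6) / -126
  L_1(t) = (t + 1)(t - 5)(t - 6) / 36
  L_2(t) = (t + 1)(t - 2)(t - 6) / -18
  L_3(t) = (t + 1)(t - 2)(t - 5) / 28
Then g(t) = 13·L_0(t) - 23·L_1(t) - 599·L_2(t) - 1079·L_3(t).
Expanding and collecting terms gives g(t) = -6t^3 + 6t^2 + 1.
Evaluating at t = -2: g(-2) = 73.

73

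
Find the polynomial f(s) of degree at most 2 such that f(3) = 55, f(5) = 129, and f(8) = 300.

f(s) = 4s^2 + 5s + 4

Write f(s) = as^2 + bs + c. Substituting each data point gives a linear system:
  9a + 3b + c = 55
  25a + 5b + c = 129
  64a + 8b + c = 300
Solving the system yields a = 4, b = 5, c = 4.
So f(s) = 4s² + 5s + 4.
Check: f(8) = 300. ✓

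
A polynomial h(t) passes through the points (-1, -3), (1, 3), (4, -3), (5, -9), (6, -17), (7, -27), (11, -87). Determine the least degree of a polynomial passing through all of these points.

2

Divided differences on the nodes -1, 1, 4, 5, 6, 7, 11:
  order 0: -3  3  -3  -9  -17  -27  -87
  order 1: 3  -2  -6  -8  -10  -15
  order 2: -1  -1  -1  -1  -1
  order 3: 0  0  0  0
  order 4: 0  0  0
  order 5: 0  0
  order 6: 0
The order-2 divided differences are all -1 (nonzero) and every higher order vanishes, so the data lies on a polynomial of degree exactly 2.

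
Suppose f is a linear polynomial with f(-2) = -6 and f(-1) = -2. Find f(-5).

-18

Using the Lagrange interpolation formula with nodes -2, -1:
  L_0(s) = (s + 1) / -1
  L_1(s) = (s + 2) / 1
Then f(s) = -6·L_0(s) - 2·L_1(s).
Expanding and collecting terms gives f(s) = 4s + 2.
Evaluating at s = -5: f(-5) = -18.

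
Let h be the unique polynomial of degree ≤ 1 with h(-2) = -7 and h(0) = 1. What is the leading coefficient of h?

4

Write h(u) = au + b. Substituting each data point gives a linear system:
  -2a + b = -7
  b = 1
Solving the system yields a = 4, b = 1.
So h(u) = 4u + 1.
The leading coefficient is 4.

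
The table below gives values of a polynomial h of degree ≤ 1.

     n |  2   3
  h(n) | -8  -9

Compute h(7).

Write h(n) = an + b. Substituting each data point gives a linear system:
  2a + b = -8
  3a + b = -9
Solving the system yields a = -1, b = -6.
So h(n) = -n - 6.
Then h(7) = -13.

-13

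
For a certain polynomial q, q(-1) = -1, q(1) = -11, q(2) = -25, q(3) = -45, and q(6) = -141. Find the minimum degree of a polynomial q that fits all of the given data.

Divided differences on the nodes -1, 1, 2, 3, 6:
  order 0: -1  -11  -25  -45  -141
  order 1: -5  -14  -20  -32
  order 2: -3  -3  -3
  order 3: 0  0
  order 4: 0
The order-2 divided differences are all -3 (nonzero) and every higher order vanishes, so the data lies on a polynomial of degree exactly 2.

2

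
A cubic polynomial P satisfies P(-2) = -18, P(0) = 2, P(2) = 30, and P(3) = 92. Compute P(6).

Write P(s) = as^3 + bs^2 + cs + d. Substituting each data point gives a linear system:
  -8a + 4b - 2c + d = -18
  d = 2
  8a + 4b + 2c + d = 30
  27a + 9b + 3c + d = 92
Solving the system yields a = 3, b = 1, c = 0, d = 2.
So P(s) = 3s^3 + s^2 + 2.
Then P(6) = 686.

686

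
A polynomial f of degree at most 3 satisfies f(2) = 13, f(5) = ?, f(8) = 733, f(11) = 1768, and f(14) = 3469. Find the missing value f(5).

The 4 known points determine the degree-3 polynomial uniquely.
Write f(x) = ax^3 + bx^2 + cx + d. Substituting each data point gives a linear system:
  8a + 4b + 2c + d = 13
  512a + 64b + 8c + d = 733
  1331a + 121b + 11c + d = 1768
  2744a + 196b + 14c + d = 3469
Solving the system yields a = 1, b = 4, c = -4, d = -3.
So f(x) = x^3 + 4x^2 - 4x - 3.
Then f(5) = 202.

202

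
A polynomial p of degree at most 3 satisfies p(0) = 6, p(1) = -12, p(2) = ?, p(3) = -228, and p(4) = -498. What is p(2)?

On equispaced nodes a degree-3 polynomial has vanishing fourth forward difference, so
  p(0) - 4·p(1) + 6·p(2) - 4·p(3) + p(4) = 0.
Substituting the known values and solving for p(2):
  6·p(2) = -468
  p(2) = -78.

-78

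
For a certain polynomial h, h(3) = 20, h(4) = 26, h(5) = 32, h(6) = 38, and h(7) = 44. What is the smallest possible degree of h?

Forward differences of the values at s = 3, 4, 5, 6, 7:
  h  : 20  26  32  38  44
  Δ  : 6  6  6  6
  Δ^2: 0  0  0
  Δ^3: 0  0
  Δ^4: 0
The first differences are constant (6) and nonzero, while all higher differences vanish, so the minimal degree is 1.

1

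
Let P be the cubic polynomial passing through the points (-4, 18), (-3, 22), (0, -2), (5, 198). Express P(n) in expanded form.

Write P(n) = an^3 + bn^2 + cn + d. Substituting each data point gives a linear system:
  -64a + 16b - 4c + d = 18
  -27a + 9b - 3c + d = 22
  d = -2
  125a + 25b + 5c + d = 198
Solving the system yields a = 1, b = 4, c = -5, d = -2.
So P(n) = n³ + 4n² - 5n - 2.
Check: P(0) = -2. ✓

P(n) = n^3 + 4n^2 - 5n - 2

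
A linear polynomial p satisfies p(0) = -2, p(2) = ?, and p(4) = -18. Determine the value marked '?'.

-10

On equispaced nodes a degree-1 polynomial has vanishing second forward difference, so
  p(0) - 2·p(2) + p(4) = 0.
Substituting the known values and solving for p(2):
  -2·p(2) = 20
  p(2) = -10.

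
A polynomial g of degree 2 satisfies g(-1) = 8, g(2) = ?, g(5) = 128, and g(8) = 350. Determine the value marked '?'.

14

The 3 known points determine the degree-2 polynomial uniquely.
Write g(t) = at^2 + bt + c. Substituting each data point gives a linear system:
  a - b + c = 8
  25a + 5b + c = 128
  64a + 8b + c = 350
Solving the system yields a = 6, b = -4, c = -2.
So g(t) = 6t^2 - 4t - 2.
Then g(2) = 14.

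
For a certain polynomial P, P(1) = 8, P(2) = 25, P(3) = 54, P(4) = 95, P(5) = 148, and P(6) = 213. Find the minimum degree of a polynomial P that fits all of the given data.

2

Forward differences of the values at s = 1, 2, 3, 4, 5, 6:
  P  : 8  25  54  95  148  213
  Δ  : 17  29  41  53  65
  Δ^2: 12  12  12  12
  Δ^3: 0  0  0
  Δ^4: 0  0
  Δ^5: 0
The second differences are constant (12) and nonzero, while all higher differences vanish, so the minimal degree is 2.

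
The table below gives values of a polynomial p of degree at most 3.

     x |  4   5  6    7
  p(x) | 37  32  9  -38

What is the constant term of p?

Write p(x) = ax^3 + bx^2 + cx + d. Substituting each data point gives a linear system:
  64a + 16b + 4c + d = 37
  125a + 25b + 5c + d = 32
  216a + 36b + 6c + d = 9
  343a + 49b + 7c + d = -38
Solving the system yields a = -1, b = 6, c = 2, d = -3.
So p(x) = -x^3 + 6x^2 + 2x - 3.
The constant term is -3.

-3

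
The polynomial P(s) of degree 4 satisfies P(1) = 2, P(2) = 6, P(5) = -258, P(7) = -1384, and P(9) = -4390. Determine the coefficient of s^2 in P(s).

0

Write P(s) = as^4 + bs^3 + cs^2 + ds + e. Substituting each data point gives a linear system:
  a + b + c + d + e = 2
  16a + 8b + 4c + 2d + e = 6
  625a + 125b + 25c + 5d + e = -258
  2401a + 343b + 49c + 7d + e = -1384
  6561a + 729b + 81c + 9d + e = -4390
Solving the system yields a = -1, b = 3, c = 0, d = -2, e = 2.
So P(s) = -s^4 + 3s^3 - 2s + 2.
The coefficient of s^2 is 0.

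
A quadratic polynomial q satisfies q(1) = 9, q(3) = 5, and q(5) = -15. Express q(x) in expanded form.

Using the Lagrange interpolation formula with nodes 1, 3, 5:
  L_0(x) = (x - 3)(x - 5) / 8
  L_1(x) = (x - 1)(x - 5) / -4
  L_2(x) = (x - 1)(x - 3) / 8
Then q(x) = 9·L_0(x) + 5·L_1(x) - 15·L_2(x).
Expanding and collecting terms gives q(x) = -2x² + 6x + 5.
Check: q(1) = 9. ✓

q(x) = -2x^2 + 6x + 5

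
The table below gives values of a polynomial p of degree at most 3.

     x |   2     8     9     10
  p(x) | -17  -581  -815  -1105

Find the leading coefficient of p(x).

Write p(x) = ax^3 + bx^2 + cx + d. Substituting each data point gives a linear system:
  8a + 4b + 2c + d = -17
  512a + 64b + 8c + d = -581
  729a + 81b + 9c + d = -815
  1000a + 100b + 10c + d = -1105
Solving the system yields a = -1, b = -1, c = 0, d = -5.
So p(x) = -x³ - x² - 5.
The leading coefficient is -1.

-1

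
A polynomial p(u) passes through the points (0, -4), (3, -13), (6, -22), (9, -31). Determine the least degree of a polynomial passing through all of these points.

Forward differences of the values at u = 0, 3, 6, 9:
  p  : -4  -13  -22  -31
  Δ  : -9  -9  -9
  Δ^2: 0  0
  Δ^3: 0
The first differences are constant (-9) and nonzero, while all higher differences vanish, so the minimal degree is 1.

1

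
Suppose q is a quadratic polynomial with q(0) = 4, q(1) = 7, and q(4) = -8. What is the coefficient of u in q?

5

Write q(u) = au^2 + bu + c. Substituting each data point gives a linear system:
  c = 4
  a + b + c = 7
  16a + 4b + c = -8
Solving the system yields a = -2, b = 5, c = 4.
So q(u) = -2u^2 + 5u + 4.
The coefficient of u is 5.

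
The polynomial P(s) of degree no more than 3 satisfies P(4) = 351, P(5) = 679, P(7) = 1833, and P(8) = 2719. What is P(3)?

149

Using the Lagrange interpolation formula with nodes 4, 5, 7, 8:
  L_0(s) = (s - 5)(s - 7)(s - 8) / -12
  L_1(s) = (s - 4)(s - 7)(s - 8) / 6
  L_2(s) = (s - 4)(s - 5)(s - 8) / -6
  L_3(s) = (s - 4)(s - 5)(s - 7) / 12
Then P(s) = 351·L_0(s) + 679·L_1(s) + 1833·L_2(s) + 2719·L_3(s).
Expanding and collecting terms gives P(s) = 5s^3 + 3s^2 - 4s - 1.
Evaluating at s = 3: P(3) = 149.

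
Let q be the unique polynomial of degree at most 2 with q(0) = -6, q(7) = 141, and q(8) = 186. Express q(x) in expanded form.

q(x) = 3x^2 - 6

Write q(x) = ax^2 + bx + c. Substituting each data point gives a linear system:
  c = -6
  49a + 7b + c = 141
  64a + 8b + c = 186
Solving the system yields a = 3, b = 0, c = -6.
So q(x) = 3x^2 - 6.
Check: q(0) = -6. ✓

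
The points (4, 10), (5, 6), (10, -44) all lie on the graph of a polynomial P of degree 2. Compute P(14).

-120

Write P(n) = an^2 + bn + c. Substituting each data point gives a linear system:
  16a + 4b + c = 10
  25a + 5b + c = 6
  100a + 10b + c = -44
Solving the system yields a = -1, b = 5, c = 6.
So P(n) = -n^2 + 5n + 6.
Then P(14) = -120.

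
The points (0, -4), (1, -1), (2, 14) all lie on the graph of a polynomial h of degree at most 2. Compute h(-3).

59

Forward differences of the values at s = 0, 1, 2:
  h  : -4  -1  14
  Δ  : 3  15
  Δ^2: 12
The second differences are constant, confirming degree 2.
Interpolating (Newton forward form) and evaluating at s = -3 gives h(-3) = 59.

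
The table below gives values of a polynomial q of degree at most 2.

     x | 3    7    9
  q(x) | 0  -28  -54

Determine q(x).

Using the Lagrange interpolation formula with nodes 3, 7, 9:
  L_0(x) = (x - 7)(x - 9) / 24
  L_1(x) = (x - 3)(x - 9) / -8
  L_2(x) = (x - 3)(x - 7) / 12
Then q(x) = 0·L_0(x) - 28·L_1(x) - 54·L_2(x).
Expanding and collecting terms gives q(x) = -x^2 + 3x.
Check: q(9) = -54. ✓

q(x) = -x^2 + 3x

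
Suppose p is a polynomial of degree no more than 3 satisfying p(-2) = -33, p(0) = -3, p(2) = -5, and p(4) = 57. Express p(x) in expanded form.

p(x) = 2x^3 - 4x^2 - x - 3

Write p(x) = ax^3 + bx^2 + cx + d. Substituting each data point gives a linear system:
  -8a + 4b - 2c + d = -33
  d = -3
  8a + 4b + 2c + d = -5
  64a + 16b + 4c + d = 57
Solving the system yields a = 2, b = -4, c = -1, d = -3.
So p(x) = 2x³ - 4x² - x - 3.
Check: p(2) = -5. ✓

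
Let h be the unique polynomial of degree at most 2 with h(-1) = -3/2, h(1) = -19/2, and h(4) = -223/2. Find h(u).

Write h(u) = au^2 + bu + c. Substituting each data point gives a linear system:
  a - b + c = -3/2
  a + b + c = -19/2
  16a + 4b + c = -223/2
Solving the system yields a = -6, b = -4, c = 1/2.
So h(u) = -6u² - 4u + 1/2.
Check: h(1) = -19/2. ✓

h(u) = -6u^2 - 4u + 1/2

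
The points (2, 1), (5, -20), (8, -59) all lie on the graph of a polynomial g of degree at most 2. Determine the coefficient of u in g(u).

0

Write g(u) = au^2 + bu + c. Substituting each data point gives a linear system:
  4a + 2b + c = 1
  25a + 5b + c = -20
  64a + 8b + c = -59
Solving the system yields a = -1, b = 0, c = 5.
So g(u) = -u^2 + 5.
The coefficient of u is 0.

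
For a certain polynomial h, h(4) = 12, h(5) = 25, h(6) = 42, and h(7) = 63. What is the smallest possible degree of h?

2

Forward differences of the values at n = 4, 5, 6, 7:
  h  : 12  25  42  63
  Δ  : 13  17  21
  Δ^2: 4  4
  Δ^3: 0
The second differences are constant (4) and nonzero, while all higher differences vanish, so the minimal degree is 2.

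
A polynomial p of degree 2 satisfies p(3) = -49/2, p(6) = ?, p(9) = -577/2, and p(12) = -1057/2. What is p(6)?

-241/2

The 3 known points determine the degree-2 polynomial uniquely.
Write p(t) = at^2 + bt + c. Substituting each data point gives a linear system:
  9a + 3b + c = -49/2
  81a + 9b + c = -577/2
  144a + 12b + c = -1057/2
Solving the system yields a = -4, b = 4, c = -1/2.
So p(t) = -4t² + 4t - 1/2.
Then p(6) = -241/2.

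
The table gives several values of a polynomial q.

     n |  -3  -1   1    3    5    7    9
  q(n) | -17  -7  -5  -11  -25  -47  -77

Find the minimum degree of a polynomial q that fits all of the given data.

2

Forward differences of the values at n = -3, -1, 1, 3, 5, 7, 9:
  q  : -17  -7  -5  -11  -25  -47  -77
  Δ  : 10  2  -6  -14  -22  -30
  Δ^2: -8  -8  -8  -8  -8
  Δ^3: 0  0  0  0
  Δ^4: 0  0  0
  Δ^5: 0  0
  Δ^6: 0
The second differences are constant (-8) and nonzero, while all higher differences vanish, so the minimal degree is 2.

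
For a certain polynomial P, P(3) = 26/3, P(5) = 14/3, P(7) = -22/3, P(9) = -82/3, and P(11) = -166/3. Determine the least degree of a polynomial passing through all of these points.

2

Forward differences of the values at t = 3, 5, 7, 9, 11:
  P  : 26/3  14/3  -22/3  -82/3  -166/3
  Δ  : -4  -12  -20  -28
  Δ^2: -8  -8  -8
  Δ^3: 0  0
  Δ^4: 0
The second differences are constant (-8) and nonzero, while all higher differences vanish, so the minimal degree is 2.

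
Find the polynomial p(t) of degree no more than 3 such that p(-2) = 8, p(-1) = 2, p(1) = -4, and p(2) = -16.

p(t) = -t^3 - t^2 - 2t

Write p(t) = at^3 + bt^2 + ct + d. Substituting each data point gives a linear system:
  -8a + 4b - 2c + d = 8
  -a + b - c + d = 2
  a + b + c + d = -4
  8a + 4b + 2c + d = -16
Solving the system yields a = -1, b = -1, c = -2, d = 0.
So p(t) = -t^3 - t^2 - 2t.
Check: p(1) = -4. ✓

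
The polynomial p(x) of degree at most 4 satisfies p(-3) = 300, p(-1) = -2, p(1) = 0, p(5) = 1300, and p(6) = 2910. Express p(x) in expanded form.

p(x) = 3x^4 - 4x^3 - 4x^2 + 5x

Write p(x) = ax^4 + bx^3 + cx^2 + dx + e. Substituting each data point gives a linear system:
  81a - 27b + 9c - 3d + e = 300
  a - b + c - d + e = -2
  a + b + c + d + e = 0
  625a + 125b + 25c + 5d + e = 1300
  1296a + 216b + 36c + 6d + e = 2910
Solving the system yields a = 3, b = -4, c = -4, d = 5, e = 0.
So p(x) = 3x^4 - 4x^3 - 4x^2 + 5x.
Check: p(-3) = 300. ✓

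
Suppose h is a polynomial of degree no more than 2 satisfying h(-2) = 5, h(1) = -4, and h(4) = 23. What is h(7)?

Forward differences of the values at x = -2, 1, 4:
  h  : 5  -4  23
  Δ  : -9  27
  Δ^2: 36
The second differences are constant, confirming degree 2.
Interpolating (Newton forward form) and evaluating at x = 7 gives h(7) = 86.

86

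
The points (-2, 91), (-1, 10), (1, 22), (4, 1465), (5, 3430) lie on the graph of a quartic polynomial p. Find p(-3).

422

Using the Lagrange interpolation formula with nodes -2, -1, 1, 4, 5:
  L_0(t) = (t + 1)(t - 1)(t - 4)(t - 5) / 126
  L_1(t) = (t + 2)(t - 1)(t - 4)(t - 5) / -60
  L_2(t) = (t + 2)(t + 1)(t - 4)(t - 5) / 72
  L_3(t) = (t + 2)(t + 1)(t - 1)(t - 5) / -90
  L_4(t) = (t + 2)(t + 1)(t - 1)(t - 4) / 168
Then p(t) = 91·L_0(t) + 10·L_1(t) + 22·L_2(t) + 1465·L_3(t) + 3430·L_4(t).
Expanding and collecting terms gives p(t) = 5t^4 + t^3 + 6t^2 + 5t + 5.
Evaluating at t = -3: p(-3) = 422.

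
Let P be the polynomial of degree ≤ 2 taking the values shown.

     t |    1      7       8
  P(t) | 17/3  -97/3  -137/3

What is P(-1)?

7/3

Using the Lagrange interpolation formula with nodes 1, 7, 8:
  L_0(t) = (t - 7)(t - 8) / 42
  L_1(t) = (t - 1)(t - 8) / -6
  L_2(t) = (t - 1)(t - 7) / 7
Then P(t) = 17/3·L_0(t) - 97/3·L_1(t) - 137/3·L_2(t).
Expanding and collecting terms gives P(t) = -t^2 + (5/3)t + 5.
Evaluating at t = -1: P(-1) = 7/3.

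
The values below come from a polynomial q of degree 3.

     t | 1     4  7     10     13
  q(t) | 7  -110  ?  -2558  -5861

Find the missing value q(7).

The 4 known points determine the degree-3 polynomial uniquely.
Write q(t) = at^3 + bt^2 + ct + d. Substituting each data point gives a linear system:
  a + b + c + d = 7
  64a + 16b + 4c + d = -110
  1000a + 100b + 10c + d = -2558
  2197a + 169b + 13c + d = -5861
Solving the system yields a = -3, b = 4, c = 4, d = 2.
So q(t) = -3t³ + 4t² + 4t + 2.
Then q(7) = -803.

-803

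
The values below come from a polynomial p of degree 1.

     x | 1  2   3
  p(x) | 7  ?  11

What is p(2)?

9

The 2 known points determine the degree-1 polynomial uniquely.
Write p(x) = ax + b. Substituting each data point gives a linear system:
  a + b = 7
  3a + b = 11
Solving the system yields a = 2, b = 5.
So p(x) = 2x + 5.
Then p(2) = 9.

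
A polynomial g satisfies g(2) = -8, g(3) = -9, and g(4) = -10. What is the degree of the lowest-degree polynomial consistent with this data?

1

Forward differences of the values at t = 2, 3, 4:
  g  : -8  -9  -10
  Δ  : -1  -1
  Δ^2: 0
The first differences are constant (-1) and nonzero, while all higher differences vanish, so the minimal degree is 1.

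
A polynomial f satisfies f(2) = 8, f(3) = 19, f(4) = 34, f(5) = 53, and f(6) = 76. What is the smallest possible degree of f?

Forward differences of the values at s = 2, 3, 4, 5, 6:
  f  : 8  19  34  53  76
  Δ  : 11  15  19  23
  Δ^2: 4  4  4
  Δ^3: 0  0
  Δ^4: 0
The second differences are constant (4) and nonzero, while all higher differences vanish, so the minimal degree is 2.

2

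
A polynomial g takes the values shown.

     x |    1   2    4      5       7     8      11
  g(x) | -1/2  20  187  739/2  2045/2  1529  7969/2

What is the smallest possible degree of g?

Divided differences on the nodes 1, 2, 4, 5, 7, 8, 11:
  order 0: -1/2  20  187  739/2  2045/2  1529  7969/2
  order 1: 41/2  167/2  365/2  653/2  1013/2  1637/2
  order 2: 21  33  48  60  78
  order 3: 3  3  3  3
  order 4: 0  0  0
  order 5: 0  0
  order 6: 0
The order-3 divided differences are all 3 (nonzero) and every higher order vanishes, so the data lies on a polynomial of degree exactly 3.

3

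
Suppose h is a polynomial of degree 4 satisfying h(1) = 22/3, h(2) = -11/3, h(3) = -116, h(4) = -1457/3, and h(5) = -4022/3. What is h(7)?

-17336/3

Write h(t) = at^4 + bt^3 + ct^2 + dt + e. Substituting each data point gives a linear system:
  a + b + c + d + e = 22/3
  16a + 8b + 4c + 2d + e = -11/3
  81a + 27b + 9c + 3d + e = -116
  256a + 64b + 16c + 4d + e = -1457/3
  625a + 125b + 25c + 5d + e = -4022/3
Solving the system yields a = -3, b = 4, c = 1/3, d = 5, e = 1.
So h(t) = -3t⁴ + 4t³ + (1/3)t² + 5t + 1.
Then h(7) = -17336/3.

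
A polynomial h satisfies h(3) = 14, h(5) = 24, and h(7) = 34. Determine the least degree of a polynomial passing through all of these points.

1

Forward differences of the values at u = 3, 5, 7:
  h  : 14  24  34
  Δ  : 10  10
  Δ^2: 0
The first differences are constant (10) and nonzero, while all higher differences vanish, so the minimal degree is 1.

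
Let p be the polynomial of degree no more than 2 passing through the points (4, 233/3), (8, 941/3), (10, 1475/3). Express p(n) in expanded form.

Using the Lagrange interpolation formula with nodes 4, 8, 10:
  L_0(n) = (n - 8)(n - 10) / 24
  L_1(n) = (n - 4)(n - 10) / -8
  L_2(n) = (n - 4)(n - 8) / 12
Then p(n) = 233/3·L_0(n) + 941/3·L_1(n) + 1475/3·L_2(n).
Expanding and collecting terms gives p(n) = 5n^2 - n + 5/3.
Check: p(4) = 233/3. ✓

p(n) = 5n^2 - n + 5/3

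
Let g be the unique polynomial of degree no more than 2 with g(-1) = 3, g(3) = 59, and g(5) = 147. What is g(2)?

30

Write g(u) = au^2 + bu + c. Substituting each data point gives a linear system:
  a - b + c = 3
  9a + 3b + c = 59
  25a + 5b + c = 147
Solving the system yields a = 5, b = 4, c = 2.
So g(u) = 5u² + 4u + 2.
Then g(2) = 30.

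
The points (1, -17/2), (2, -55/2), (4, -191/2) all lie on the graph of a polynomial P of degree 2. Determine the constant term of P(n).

1/2

Write P(n) = an^2 + bn + c. Substituting each data point gives a linear system:
  a + b + c = -17/2
  4a + 2b + c = -55/2
  16a + 4b + c = -191/2
Solving the system yields a = -5, b = -4, c = 1/2.
So P(n) = -5n² - 4n + 1/2.
The constant term is 1/2.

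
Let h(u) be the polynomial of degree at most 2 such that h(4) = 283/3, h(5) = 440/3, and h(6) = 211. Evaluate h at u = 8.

Using the Lagrange interpolation formula with nodes 4, 5, 6:
  L_0(u) = (u - 5)(u - 6) / 2
  L_1(u) = (u - 4)(u - 6) / -1
  L_2(u) = (u - 4)(u - 5) / 2
Then h(u) = 283/3·L_0(u) + 440/3·L_1(u) + 211·L_2(u).
Expanding and collecting terms gives h(u) = 6u^2 - (5/3)u + 5.
Evaluating at u = 8: h(8) = 1127/3.

1127/3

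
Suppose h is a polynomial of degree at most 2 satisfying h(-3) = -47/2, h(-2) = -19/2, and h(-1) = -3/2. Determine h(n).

Using the Lagrange interpolation formula with nodes -3, -2, -1:
  L_0(n) = (n + 2)(n + 1) / 2
  L_1(n) = (n + 3)(n + 1) / -1
  L_2(n) = (n + 3)(n + 2) / 2
Then h(n) = -47/2·L_0(n) - 19/2·L_1(n) - 3/2·L_2(n).
Expanding and collecting terms gives h(n) = -3n^2 - n + 1/2.
Check: h(-2) = -19/2. ✓

h(n) = -3n^2 - n + 1/2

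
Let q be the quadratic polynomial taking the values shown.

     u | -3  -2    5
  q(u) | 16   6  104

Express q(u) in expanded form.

q(u) = 3u^2 + 5u + 4

Using the Lagrange interpolation formula with nodes -3, -2, 5:
  L_0(u) = (u + 2)(u - 5) / 8
  L_1(u) = (u + 3)(u - 5) / -7
  L_2(u) = (u + 3)(u + 2) / 56
Then q(u) = 16·L_0(u) + 6·L_1(u) + 104·L_2(u).
Expanding and collecting terms gives q(u) = 3u^2 + 5u + 4.
Check: q(-3) = 16. ✓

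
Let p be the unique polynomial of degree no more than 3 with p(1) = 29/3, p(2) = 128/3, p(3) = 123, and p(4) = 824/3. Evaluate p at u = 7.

4193/3

Forward differences of the values at u = 1, 2, 3, 4:
  p  : 29/3  128/3  123  824/3
  Δ  : 33  241/3  455/3
  Δ^2: 142/3  214/3
  Δ^3: 24
The third differences are constant, confirming degree 3.
Interpolating (Newton forward form) and evaluating at u = 7 gives p(7) = 4193/3.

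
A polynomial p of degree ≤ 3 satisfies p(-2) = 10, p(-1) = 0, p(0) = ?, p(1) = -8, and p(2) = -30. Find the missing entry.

On equispaced nodes a degree-3 polynomial has vanishing fourth forward difference, so
  p(-2) - 4·p(-1) + 6·p(0) - 4·p(1) + p(2) = 0.
Substituting the known values and solving for p(0):
  6·p(0) = -12
  p(0) = -2.

-2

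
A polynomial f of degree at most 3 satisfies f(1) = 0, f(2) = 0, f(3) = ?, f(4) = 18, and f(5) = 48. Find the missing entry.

4

On equispaced nodes a degree-3 polynomial has vanishing fourth forward difference, so
  f(1) - 4·f(2) + 6·f(3) - 4·f(4) + f(5) = 0.
Substituting the known values and solving for f(3):
  6·f(3) = 24
  f(3) = 4.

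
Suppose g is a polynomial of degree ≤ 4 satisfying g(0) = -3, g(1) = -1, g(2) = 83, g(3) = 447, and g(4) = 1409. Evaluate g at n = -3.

303

Using the Lagrange interpolation formula with nodes 0, 1, 2, 3, 4:
  L_0(n) = (n - 1)(n - 2)(n - 3)(n - 4) / 24
  L_1(n) = n(n - 2)(n - 3)(n - 4) / -6
  L_2(n) = n(n - 1)(n - 3)(n - 4) / 4
  L_3(n) = n(n - 1)(n - 2)(n - 4) / -6
  L_4(n) = n(n - 1)(n - 2)(n - 3) / 24
Then g(n) = -3·L_0(n) - 1·L_1(n) + 83·L_2(n) + 447·L_3(n) + 1409·L_4(n).
Expanding and collecting terms gives g(n) = 5n^4 + 3n^3 - 3n^2 - 3n - 3.
Evaluating at n = -3: g(-3) = 303.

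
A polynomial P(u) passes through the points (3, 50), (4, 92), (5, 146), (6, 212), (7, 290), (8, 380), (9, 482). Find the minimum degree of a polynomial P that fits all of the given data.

2

Forward differences of the values at u = 3, 4, 5, 6, 7, 8, 9:
  P  : 50  92  146  212  290  380  482
  Δ  : 42  54  66  78  90  102
  Δ^2: 12  12  12  12  12
  Δ^3: 0  0  0  0
  Δ^4: 0  0  0
  Δ^5: 0  0
  Δ^6: 0
The second differences are constant (12) and nonzero, while all higher differences vanish, so the minimal degree is 2.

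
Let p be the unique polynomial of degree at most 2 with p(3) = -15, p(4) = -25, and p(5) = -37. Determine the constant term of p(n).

3

Write p(n) = an^2 + bn + c. Substituting each data point gives a linear system:
  9a + 3b + c = -15
  16a + 4b + c = -25
  25a + 5b + c = -37
Solving the system yields a = -1, b = -3, c = 3.
So p(n) = -n² - 3n + 3.
The constant term is 3.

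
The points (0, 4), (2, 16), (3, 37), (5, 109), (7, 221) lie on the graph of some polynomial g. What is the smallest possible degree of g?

2

Divided differences on the nodes 0, 2, 3, 5, 7:
  order 0: 4  16  37  109  221
  order 1: 6  21  36  56
  order 2: 5  5  5
  order 3: 0  0
  order 4: 0
The order-2 divided differences are all 5 (nonzero) and every higher order vanishes, so the data lies on a polynomial of degree exactly 2.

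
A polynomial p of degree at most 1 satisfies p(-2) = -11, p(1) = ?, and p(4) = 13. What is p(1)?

1

The 2 known points determine the degree-1 polynomial uniquely.
Write p(u) = au + b. Substituting each data point gives a linear system:
  -2a + b = -11
  4a + b = 13
Solving the system yields a = 4, b = -3.
So p(u) = 4u - 3.
Then p(1) = 1.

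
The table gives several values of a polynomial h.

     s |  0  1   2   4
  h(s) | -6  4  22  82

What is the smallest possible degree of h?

Divided differences on the nodes 0, 1, 2, 4:
  order 0: -6  4  22  82
  order 1: 10  18  30
  order 2: 4  4
  order 3: 0
The order-2 divided differences are all 4 (nonzero) and every higher order vanishes, so the data lies on a polynomial of degree exactly 2.

2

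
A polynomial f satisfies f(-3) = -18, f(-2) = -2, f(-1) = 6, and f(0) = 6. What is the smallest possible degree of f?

2

Forward differences of the values at t = -3, -2, -1, 0:
  f  : -18  -2  6  6
  Δ  : 16  8  0
  Δ^2: -8  -8
  Δ^3: 0
The second differences are constant (-8) and nonzero, while all higher differences vanish, so the minimal degree is 2.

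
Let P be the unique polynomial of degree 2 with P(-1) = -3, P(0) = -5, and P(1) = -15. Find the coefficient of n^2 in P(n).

-4

Write P(n) = an^2 + bn + c. Substituting each data point gives a linear system:
  a - b + c = -3
  c = -5
  a + b + c = -15
Solving the system yields a = -4, b = -6, c = -5.
So P(n) = -4n^2 - 6n - 5.
The leading coefficient is -4.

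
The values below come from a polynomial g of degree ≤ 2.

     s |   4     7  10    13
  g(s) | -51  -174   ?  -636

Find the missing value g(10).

-369

On equispaced nodes a degree-2 polynomial has vanishing third forward difference, so
  - g(4) + 3·g(7) - 3·g(10) + g(13) = 0.
Substituting the known values and solving for g(10):
  -3·g(10) = 1107
  g(10) = -369.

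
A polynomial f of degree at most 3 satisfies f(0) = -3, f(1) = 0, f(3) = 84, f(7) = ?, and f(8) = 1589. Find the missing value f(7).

The 4 known points determine the degree-3 polynomial uniquely.
Write f(x) = ax^3 + bx^2 + cx + d. Substituting each data point gives a linear system:
  d = -3
  a + b + c + d = 0
  27a + 9b + 3c + d = 84
  512a + 64b + 8c + d = 1589
Solving the system yields a = 3, b = 1, c = -1, d = -3.
So f(x) = 3x³ + x² - x - 3.
Then f(7) = 1068.

1068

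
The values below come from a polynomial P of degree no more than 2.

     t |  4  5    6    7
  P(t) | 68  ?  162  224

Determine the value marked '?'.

110

The 3 known points determine the degree-2 polynomial uniquely.
Write P(t) = at^2 + bt + c. Substituting each data point gives a linear system:
  16a + 4b + c = 68
  36a + 6b + c = 162
  49a + 7b + c = 224
Solving the system yields a = 5, b = -3, c = 0.
So P(t) = 5t^2 - 3t.
Then P(5) = 110.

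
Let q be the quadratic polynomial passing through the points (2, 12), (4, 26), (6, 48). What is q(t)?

Write q(t) = at^2 + bt + c. Substituting each data point gives a linear system:
  4a + 2b + c = 12
  16a + 4b + c = 26
  36a + 6b + c = 48
Solving the system yields a = 1, b = 1, c = 6.
So q(t) = t^2 + t + 6.
Check: q(6) = 48. ✓

q(t) = t^2 + t + 6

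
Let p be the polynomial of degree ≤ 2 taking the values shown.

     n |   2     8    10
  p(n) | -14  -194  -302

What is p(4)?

Using the Lagrange interpolation formula with nodes 2, 8, 10:
  L_0(n) = (n - 8)(n - 10) / 48
  L_1(n) = (n - 2)(n - 10) / -12
  L_2(n) = (n - 2)(n - 8) / 16
Then p(n) = -14·L_0(n) - 194·L_1(n) - 302·L_2(n).
Expanding and collecting terms gives p(n) = -3n² - 2.
Evaluating at n = 4: p(4) = -50.

-50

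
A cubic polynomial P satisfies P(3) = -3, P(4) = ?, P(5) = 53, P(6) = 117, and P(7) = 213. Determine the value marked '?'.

On equispaced nodes a degree-3 polynomial has vanishing fourth forward difference, so
  P(3) - 4·P(4) + 6·P(5) - 4·P(6) + P(7) = 0.
Substituting the known values and solving for P(4):
  -4·P(4) = -60
  P(4) = 15.

15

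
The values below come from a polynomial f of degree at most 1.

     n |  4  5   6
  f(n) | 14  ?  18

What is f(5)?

16

On equispaced nodes a degree-1 polynomial has vanishing second forward difference, so
  f(4) - 2·f(5) + f(6) = 0.
Substituting the known values and solving for f(5):
  -2·f(5) = -32
  f(5) = 16.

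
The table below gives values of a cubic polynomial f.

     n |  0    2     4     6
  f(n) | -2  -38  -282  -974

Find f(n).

Using the Lagrange interpolation formula with nodes 0, 2, 4, 6:
  L_0(n) = (n - 2)(n - 4)(n - 6) / -48
  L_1(n) = n(n - 4)(n - 6) / 16
  L_2(n) = n(n - 2)(n - 6) / -16
  L_3(n) = n(n - 2)(n - 4) / 48
Then f(n) = -2·L_0(n) - 38·L_1(n) - 282·L_2(n) - 974·L_3(n).
Expanding and collecting terms gives f(n) = -5n^3 + 4n^2 - 6n - 2.
Check: f(2) = -38. ✓

f(n) = -5n^3 + 4n^2 - 6n - 2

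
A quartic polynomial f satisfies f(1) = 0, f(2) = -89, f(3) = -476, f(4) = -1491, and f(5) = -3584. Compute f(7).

Write f(n) = an^4 + bn^3 + cn^2 + dn + e. Substituting each data point gives a linear system:
  a + b + c + d + e = 0
  16a + 8b + 4c + 2d + e = -89
  81a + 27b + 9c + 3d + e = -476
  256a + 64b + 16c + 4d + e = -1491
  625a + 125b + 25c + 5d + e = -3584
Solving the system yields a = -5, b = -5, c = 6, d = 3, e = 1.
So f(n) = -5n^4 - 5n^3 + 6n^2 + 3n + 1.
Then f(7) = -13404.

-13404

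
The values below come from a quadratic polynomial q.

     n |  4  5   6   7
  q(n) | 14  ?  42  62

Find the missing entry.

The 3 known points determine the degree-2 polynomial uniquely.
Write q(n) = an^2 + bn + c. Substituting each data point gives a linear system:
  16a + 4b + c = 14
  36a + 6b + c = 42
  49a + 7b + c = 62
Solving the system yields a = 2, b = -6, c = 6.
So q(n) = 2n² - 6n + 6.
Then q(5) = 26.

26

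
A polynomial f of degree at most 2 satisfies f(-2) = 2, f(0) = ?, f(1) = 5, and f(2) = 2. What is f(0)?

The 3 known points determine the degree-2 polynomial uniquely.
Write f(u) = au^2 + bu + c. Substituting each data point gives a linear system:
  4a - 2b + c = 2
  a + b + c = 5
  4a + 2b + c = 2
Solving the system yields a = -1, b = 0, c = 6.
So f(u) = -u² + 6.
Then f(0) = 6.

6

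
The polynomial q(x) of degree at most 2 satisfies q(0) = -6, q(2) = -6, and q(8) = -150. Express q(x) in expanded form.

q(x) = -3x^2 + 6x - 6

Using the Lagrange interpolation formula with nodes 0, 2, 8:
  L_0(x) = (x - 2)(x - 8) / 16
  L_1(x) = x(x - 8) / -12
  L_2(x) = x(x - 2) / 48
Then q(x) = -6·L_0(x) - 6·L_1(x) - 150·L_2(x).
Expanding and collecting terms gives q(x) = -3x^2 + 6x - 6.
Check: q(8) = -150. ✓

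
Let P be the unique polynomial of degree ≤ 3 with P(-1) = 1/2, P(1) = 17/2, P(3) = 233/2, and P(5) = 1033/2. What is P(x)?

Write P(x) = ax^3 + bx^2 + cx + d. Substituting each data point gives a linear system:
  -a + b - c + d = 1/2
  a + b + c + d = 17/2
  27a + 9b + 3c + d = 233/2
  125a + 25b + 5c + d = 1033/2
Solving the system yields a = 4, b = 1/2, c = 0, d = 4.
So P(x) = 4x^3 + (1/2)x^2 + 4.
Check: P(-1) = 1/2. ✓

P(x) = 4x^3 + (1/2)x^2 + 4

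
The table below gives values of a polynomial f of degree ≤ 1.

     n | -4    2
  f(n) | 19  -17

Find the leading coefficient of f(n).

-6

Write f(n) = an + b. Substituting each data point gives a linear system:
  -4a + b = 19
  2a + b = -17
Solving the system yields a = -6, b = -5.
So f(n) = -6n - 5.
The leading coefficient is -6.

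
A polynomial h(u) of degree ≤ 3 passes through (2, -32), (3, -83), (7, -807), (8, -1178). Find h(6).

-524

Write h(u) = au^3 + bu^2 + cu + d. Substituting each data point gives a linear system:
  8a + 4b + 2c + d = -32
  27a + 9b + 3c + d = -83
  343a + 49b + 7c + d = -807
  512a + 64b + 8c + d = -1178
Solving the system yields a = -2, b = -2, c = -3, d = -2.
So h(u) = -2u^3 - 2u^2 - 3u - 2.
Then h(6) = -524.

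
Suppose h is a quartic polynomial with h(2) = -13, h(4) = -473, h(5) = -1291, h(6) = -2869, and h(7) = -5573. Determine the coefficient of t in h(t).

Write h(t) = at^4 + bt^3 + ct^2 + dt + e. Substituting each data point gives a linear system:
  16a + 8b + 4c + 2d + e = -13
  256a + 64b + 16c + 4d + e = -473
  625a + 125b + 25c + 5d + e = -1291
  1296a + 216b + 36c + 6d + e = -2869
  2401a + 343b + 49c + 7d + e = -5573
Solving the system yields a = -3, b = 5, c = -2, d = 2, e = -1.
So h(t) = -3t⁴ + 5t³ - 2t² + 2t - 1.
The coefficient of t is 2.

2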